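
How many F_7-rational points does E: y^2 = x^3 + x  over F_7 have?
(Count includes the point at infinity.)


For each x in F_7, count y with y^2 = x^3 + 1 x + 0 mod 7:
  x = 0: RHS = 0, y in [0]  -> 1 point(s)
  x = 1: RHS = 2, y in [3, 4]  -> 2 point(s)
  x = 3: RHS = 2, y in [3, 4]  -> 2 point(s)
  x = 5: RHS = 4, y in [2, 5]  -> 2 point(s)
Affine points: 7. Add the point at infinity: total = 8.

#E(F_7) = 8


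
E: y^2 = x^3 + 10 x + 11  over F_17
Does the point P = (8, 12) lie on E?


Check whether y^2 = x^3 + 10 x + 11 (mod 17) for (x, y) = (8, 12).
LHS: y^2 = 12^2 mod 17 = 8
RHS: x^3 + 10 x + 11 = 8^3 + 10*8 + 11 mod 17 = 8
LHS = RHS

Yes, on the curve


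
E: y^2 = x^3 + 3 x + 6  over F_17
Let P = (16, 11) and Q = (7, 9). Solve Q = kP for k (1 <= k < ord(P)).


Enumerate multiples of P until we hit Q = (7, 9):
  1P = (16, 11)
  2P = (15, 14)
  3P = (12, 11)
  4P = (6, 6)
  5P = (8, 10)
  6P = (14, 2)
  7P = (3, 5)
  8P = (13, 10)
  9P = (7, 9)
Match found at i = 9.

k = 9


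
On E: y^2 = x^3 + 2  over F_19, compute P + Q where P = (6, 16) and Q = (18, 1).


P != Q, so use the chord formula.
s = (y2 - y1) / (x2 - x1) = (4) / (12) mod 19 = 13
x3 = s^2 - x1 - x2 mod 19 = 13^2 - 6 - 18 = 12
y3 = s (x1 - x3) - y1 mod 19 = 13 * (6 - 12) - 16 = 1

P + Q = (12, 1)


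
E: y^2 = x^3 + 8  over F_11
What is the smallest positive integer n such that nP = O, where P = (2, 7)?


Compute successive multiples of P until we hit O:
  1P = (2, 7)
  2P = (1, 8)
  3P = (9, 0)
  4P = (1, 3)
  5P = (2, 4)
  6P = O

ord(P) = 6


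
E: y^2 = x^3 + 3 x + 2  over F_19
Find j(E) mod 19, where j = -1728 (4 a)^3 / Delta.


Delta = -16(4 a^3 + 27 b^2) mod 19 = 2
-1728 * (4 a)^3 = -1728 * (4*3)^3 mod 19 = 18
j = 18 * 2^(-1) mod 19 = 9

j = 9 (mod 19)


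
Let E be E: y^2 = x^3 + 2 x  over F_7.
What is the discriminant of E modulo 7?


4 a^3 + 27 b^2 = 4*2^3 + 27*0^2 = 32 + 0 = 32
Delta = -16 * (32) = -512
Delta mod 7 = 6

Delta = 6 (mod 7)


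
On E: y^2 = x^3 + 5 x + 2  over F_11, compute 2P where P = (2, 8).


Doubling: s = (3 x1^2 + a) / (2 y1)
s = (3*2^2 + 5) / (2*8) mod 11 = 10
x3 = s^2 - 2 x1 mod 11 = 10^2 - 2*2 = 8
y3 = s (x1 - x3) - y1 mod 11 = 10 * (2 - 8) - 8 = 9

2P = (8, 9)


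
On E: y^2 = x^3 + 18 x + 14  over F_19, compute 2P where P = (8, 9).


k = 2 = 10_2 (binary, LSB first: 01)
Double-and-add from P = (8, 9):
  bit 0 = 0: acc unchanged = O
  bit 1 = 1: acc = O + (4, 6) = (4, 6)

2P = (4, 6)


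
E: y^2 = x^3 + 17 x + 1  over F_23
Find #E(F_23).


For each x in F_23, count y with y^2 = x^3 + 17 x + 1 mod 23:
  x = 0: RHS = 1, y in [1, 22]  -> 2 point(s)
  x = 4: RHS = 18, y in [8, 15]  -> 2 point(s)
  x = 5: RHS = 4, y in [2, 21]  -> 2 point(s)
  x = 7: RHS = 3, y in [7, 16]  -> 2 point(s)
  x = 9: RHS = 9, y in [3, 20]  -> 2 point(s)
  x = 11: RHS = 1, y in [1, 22]  -> 2 point(s)
  x = 12: RHS = 1, y in [1, 22]  -> 2 point(s)
  x = 13: RHS = 4, y in [2, 21]  -> 2 point(s)
  x = 14: RHS = 16, y in [4, 19]  -> 2 point(s)
  x = 22: RHS = 6, y in [11, 12]  -> 2 point(s)
Affine points: 20. Add the point at infinity: total = 21.

#E(F_23) = 21


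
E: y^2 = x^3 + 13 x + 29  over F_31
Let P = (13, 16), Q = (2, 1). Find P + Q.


P != Q, so use the chord formula.
s = (y2 - y1) / (x2 - x1) = (16) / (20) mod 31 = 7
x3 = s^2 - x1 - x2 mod 31 = 7^2 - 13 - 2 = 3
y3 = s (x1 - x3) - y1 mod 31 = 7 * (13 - 3) - 16 = 23

P + Q = (3, 23)


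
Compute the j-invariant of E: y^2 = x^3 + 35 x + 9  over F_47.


Delta = -16(4 a^3 + 27 b^2) mod 47 = 24
-1728 * (4 a)^3 = -1728 * (4*35)^3 mod 47 = 36
j = 36 * 24^(-1) mod 47 = 25

j = 25 (mod 47)


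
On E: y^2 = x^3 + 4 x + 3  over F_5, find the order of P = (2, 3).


Compute successive multiples of P until we hit O:
  1P = (2, 3)
  2P = (2, 2)
  3P = O

ord(P) = 3


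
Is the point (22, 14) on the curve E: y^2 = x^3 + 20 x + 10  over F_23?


Check whether y^2 = x^3 + 20 x + 10 (mod 23) for (x, y) = (22, 14).
LHS: y^2 = 14^2 mod 23 = 12
RHS: x^3 + 20 x + 10 = 22^3 + 20*22 + 10 mod 23 = 12
LHS = RHS

Yes, on the curve


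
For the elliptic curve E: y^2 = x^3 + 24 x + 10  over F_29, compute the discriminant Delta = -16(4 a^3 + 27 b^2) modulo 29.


4 a^3 + 27 b^2 = 4*24^3 + 27*10^2 = 55296 + 2700 = 57996
Delta = -16 * (57996) = -927936
Delta mod 29 = 6

Delta = 6 (mod 29)


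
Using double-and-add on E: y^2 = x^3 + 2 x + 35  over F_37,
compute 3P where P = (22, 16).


k = 3 = 11_2 (binary, LSB first: 11)
Double-and-add from P = (22, 16):
  bit 0 = 1: acc = O + (22, 16) = (22, 16)
  bit 1 = 1: acc = (22, 16) + (23, 1) = (32, 23)

3P = (32, 23)


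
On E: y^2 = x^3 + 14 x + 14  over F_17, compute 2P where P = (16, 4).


Doubling: s = (3 x1^2 + a) / (2 y1)
s = (3*16^2 + 14) / (2*4) mod 17 = 0
x3 = s^2 - 2 x1 mod 17 = 0^2 - 2*16 = 2
y3 = s (x1 - x3) - y1 mod 17 = 0 * (16 - 2) - 4 = 13

2P = (2, 13)


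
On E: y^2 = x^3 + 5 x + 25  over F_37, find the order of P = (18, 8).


Compute successive multiples of P until we hit O:
  1P = (18, 8)
  2P = (0, 32)
  3P = (29, 19)
  4P = (28, 19)
  5P = (17, 19)
  6P = (12, 0)
  7P = (17, 18)
  8P = (28, 18)
  ... (continuing to 12P)
  12P = O

ord(P) = 12


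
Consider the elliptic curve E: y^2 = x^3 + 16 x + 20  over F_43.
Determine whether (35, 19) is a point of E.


Check whether y^2 = x^3 + 16 x + 20 (mod 43) for (x, y) = (35, 19).
LHS: y^2 = 19^2 mod 43 = 17
RHS: x^3 + 16 x + 20 = 35^3 + 16*35 + 20 mod 43 = 25
LHS != RHS

No, not on the curve


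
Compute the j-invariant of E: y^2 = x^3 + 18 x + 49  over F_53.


Delta = -16(4 a^3 + 27 b^2) mod 53 = 9
-1728 * (4 a)^3 = -1728 * (4*18)^3 mod 53 = 38
j = 38 * 9^(-1) mod 53 = 16

j = 16 (mod 53)


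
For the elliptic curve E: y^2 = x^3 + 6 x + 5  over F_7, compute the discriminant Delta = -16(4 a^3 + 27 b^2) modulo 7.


4 a^3 + 27 b^2 = 4*6^3 + 27*5^2 = 864 + 675 = 1539
Delta = -16 * (1539) = -24624
Delta mod 7 = 2

Delta = 2 (mod 7)


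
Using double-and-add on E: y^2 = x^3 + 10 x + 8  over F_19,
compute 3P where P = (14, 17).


k = 3 = 11_2 (binary, LSB first: 11)
Double-and-add from P = (14, 17):
  bit 0 = 1: acc = O + (14, 17) = (14, 17)
  bit 1 = 1: acc = (14, 17) + (2, 13) = (1, 0)

3P = (1, 0)


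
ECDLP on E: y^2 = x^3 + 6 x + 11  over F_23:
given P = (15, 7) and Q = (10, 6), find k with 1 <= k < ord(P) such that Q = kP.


Enumerate multiples of P until we hit Q = (10, 6):
  1P = (15, 7)
  2P = (17, 14)
  3P = (9, 14)
  4P = (1, 15)
  5P = (20, 9)
  6P = (13, 3)
  7P = (22, 2)
  8P = (2, 10)
  9P = (10, 6)
Match found at i = 9.

k = 9


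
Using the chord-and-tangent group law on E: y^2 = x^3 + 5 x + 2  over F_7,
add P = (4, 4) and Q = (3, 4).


P != Q, so use the chord formula.
s = (y2 - y1) / (x2 - x1) = (0) / (6) mod 7 = 0
x3 = s^2 - x1 - x2 mod 7 = 0^2 - 4 - 3 = 0
y3 = s (x1 - x3) - y1 mod 7 = 0 * (4 - 0) - 4 = 3

P + Q = (0, 3)


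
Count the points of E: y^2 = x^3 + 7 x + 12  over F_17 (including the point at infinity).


For each x in F_17, count y with y^2 = x^3 + 7 x + 12 mod 17:
  x = 2: RHS = 0, y in [0]  -> 1 point(s)
  x = 3: RHS = 9, y in [3, 14]  -> 2 point(s)
  x = 4: RHS = 2, y in [6, 11]  -> 2 point(s)
  x = 5: RHS = 2, y in [6, 11]  -> 2 point(s)
  x = 6: RHS = 15, y in [7, 10]  -> 2 point(s)
  x = 7: RHS = 13, y in [8, 9]  -> 2 point(s)
  x = 8: RHS = 2, y in [6, 11]  -> 2 point(s)
  x = 11: RHS = 9, y in [3, 14]  -> 2 point(s)
  x = 14: RHS = 15, y in [7, 10]  -> 2 point(s)
  x = 16: RHS = 4, y in [2, 15]  -> 2 point(s)
Affine points: 19. Add the point at infinity: total = 20.

#E(F_17) = 20


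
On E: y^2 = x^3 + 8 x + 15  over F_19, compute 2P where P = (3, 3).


Doubling: s = (3 x1^2 + a) / (2 y1)
s = (3*3^2 + 8) / (2*3) mod 19 = 9
x3 = s^2 - 2 x1 mod 19 = 9^2 - 2*3 = 18
y3 = s (x1 - x3) - y1 mod 19 = 9 * (3 - 18) - 3 = 14

2P = (18, 14)


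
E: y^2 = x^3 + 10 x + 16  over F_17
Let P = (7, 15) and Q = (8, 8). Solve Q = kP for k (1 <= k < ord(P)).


Enumerate multiples of P until we hit Q = (8, 8):
  1P = (7, 15)
  2P = (4, 16)
  3P = (8, 8)
Match found at i = 3.

k = 3


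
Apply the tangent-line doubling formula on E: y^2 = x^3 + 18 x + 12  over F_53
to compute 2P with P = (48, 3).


Doubling: s = (3 x1^2 + a) / (2 y1)
s = (3*48^2 + 18) / (2*3) mod 53 = 42
x3 = s^2 - 2 x1 mod 53 = 42^2 - 2*48 = 25
y3 = s (x1 - x3) - y1 mod 53 = 42 * (48 - 25) - 3 = 9

2P = (25, 9)


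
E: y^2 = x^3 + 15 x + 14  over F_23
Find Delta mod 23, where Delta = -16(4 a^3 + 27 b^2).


4 a^3 + 27 b^2 = 4*15^3 + 27*14^2 = 13500 + 5292 = 18792
Delta = -16 * (18792) = -300672
Delta mod 23 = 7

Delta = 7 (mod 23)


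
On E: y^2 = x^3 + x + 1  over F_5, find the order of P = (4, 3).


Compute successive multiples of P until we hit O:
  1P = (4, 3)
  2P = (3, 1)
  3P = (2, 1)
  4P = (0, 1)
  5P = (0, 4)
  6P = (2, 4)
  7P = (3, 4)
  8P = (4, 2)
  ... (continuing to 9P)
  9P = O

ord(P) = 9


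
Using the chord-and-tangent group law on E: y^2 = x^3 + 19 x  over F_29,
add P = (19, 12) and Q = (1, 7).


P != Q, so use the chord formula.
s = (y2 - y1) / (x2 - x1) = (24) / (11) mod 29 = 18
x3 = s^2 - x1 - x2 mod 29 = 18^2 - 19 - 1 = 14
y3 = s (x1 - x3) - y1 mod 29 = 18 * (19 - 14) - 12 = 20

P + Q = (14, 20)


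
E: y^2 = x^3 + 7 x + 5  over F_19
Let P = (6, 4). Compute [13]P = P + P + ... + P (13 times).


k = 13 = 1101_2 (binary, LSB first: 1011)
Double-and-add from P = (6, 4):
  bit 0 = 1: acc = O + (6, 4) = (6, 4)
  bit 1 = 0: acc unchanged = (6, 4)
  bit 2 = 1: acc = (6, 4) + (0, 9) = (10, 12)
  bit 3 = 1: acc = (10, 12) + (11, 11) = (18, 15)

13P = (18, 15)


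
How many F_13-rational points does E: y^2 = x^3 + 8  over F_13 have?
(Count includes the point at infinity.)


For each x in F_13, count y with y^2 = x^3 + 0 x + 8 mod 13:
  x = 1: RHS = 9, y in [3, 10]  -> 2 point(s)
  x = 2: RHS = 3, y in [4, 9]  -> 2 point(s)
  x = 3: RHS = 9, y in [3, 10]  -> 2 point(s)
  x = 5: RHS = 3, y in [4, 9]  -> 2 point(s)
  x = 6: RHS = 3, y in [4, 9]  -> 2 point(s)
  x = 7: RHS = 0, y in [0]  -> 1 point(s)
  x = 8: RHS = 0, y in [0]  -> 1 point(s)
  x = 9: RHS = 9, y in [3, 10]  -> 2 point(s)
  x = 11: RHS = 0, y in [0]  -> 1 point(s)
Affine points: 15. Add the point at infinity: total = 16.

#E(F_13) = 16


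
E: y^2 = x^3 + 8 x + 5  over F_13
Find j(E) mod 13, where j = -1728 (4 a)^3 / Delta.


Delta = -16(4 a^3 + 27 b^2) mod 13 = 8
-1728 * (4 a)^3 = -1728 * (4*8)^3 mod 13 = 8
j = 8 * 8^(-1) mod 13 = 1

j = 1 (mod 13)


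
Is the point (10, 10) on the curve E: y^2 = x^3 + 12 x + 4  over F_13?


Check whether y^2 = x^3 + 12 x + 4 (mod 13) for (x, y) = (10, 10).
LHS: y^2 = 10^2 mod 13 = 9
RHS: x^3 + 12 x + 4 = 10^3 + 12*10 + 4 mod 13 = 6
LHS != RHS

No, not on the curve


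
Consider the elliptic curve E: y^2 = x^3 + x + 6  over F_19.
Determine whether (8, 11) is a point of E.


Check whether y^2 = x^3 + 1 x + 6 (mod 19) for (x, y) = (8, 11).
LHS: y^2 = 11^2 mod 19 = 7
RHS: x^3 + 1 x + 6 = 8^3 + 1*8 + 6 mod 19 = 13
LHS != RHS

No, not on the curve


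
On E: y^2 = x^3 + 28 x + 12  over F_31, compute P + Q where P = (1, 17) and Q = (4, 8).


P != Q, so use the chord formula.
s = (y2 - y1) / (x2 - x1) = (22) / (3) mod 31 = 28
x3 = s^2 - x1 - x2 mod 31 = 28^2 - 1 - 4 = 4
y3 = s (x1 - x3) - y1 mod 31 = 28 * (1 - 4) - 17 = 23

P + Q = (4, 23)


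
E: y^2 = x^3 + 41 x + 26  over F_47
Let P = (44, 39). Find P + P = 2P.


Doubling: s = (3 x1^2 + a) / (2 y1)
s = (3*44^2 + 41) / (2*39) mod 47 = 31
x3 = s^2 - 2 x1 mod 47 = 31^2 - 2*44 = 27
y3 = s (x1 - x3) - y1 mod 47 = 31 * (44 - 27) - 39 = 18

2P = (27, 18)


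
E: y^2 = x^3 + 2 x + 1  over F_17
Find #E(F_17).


For each x in F_17, count y with y^2 = x^3 + 2 x + 1 mod 17:
  x = 0: RHS = 1, y in [1, 16]  -> 2 point(s)
  x = 1: RHS = 4, y in [2, 15]  -> 2 point(s)
  x = 2: RHS = 13, y in [8, 9]  -> 2 point(s)
  x = 3: RHS = 0, y in [0]  -> 1 point(s)
  x = 5: RHS = 0, y in [0]  -> 1 point(s)
  x = 6: RHS = 8, y in [5, 12]  -> 2 point(s)
  x = 7: RHS = 1, y in [1, 16]  -> 2 point(s)
  x = 8: RHS = 2, y in [6, 11]  -> 2 point(s)
  x = 9: RHS = 0, y in [0]  -> 1 point(s)
  x = 10: RHS = 1, y in [1, 16]  -> 2 point(s)
  x = 12: RHS = 2, y in [6, 11]  -> 2 point(s)
  x = 14: RHS = 2, y in [6, 11]  -> 2 point(s)
  x = 16: RHS = 15, y in [7, 10]  -> 2 point(s)
Affine points: 23. Add the point at infinity: total = 24.

#E(F_17) = 24


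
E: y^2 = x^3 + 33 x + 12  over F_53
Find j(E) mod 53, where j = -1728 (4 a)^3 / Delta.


Delta = -16(4 a^3 + 27 b^2) mod 53 = 34
-1728 * (4 a)^3 = -1728 * (4*33)^3 mod 53 = 4
j = 4 * 34^(-1) mod 53 = 50

j = 50 (mod 53)


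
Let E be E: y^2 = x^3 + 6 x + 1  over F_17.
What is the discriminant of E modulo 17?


4 a^3 + 27 b^2 = 4*6^3 + 27*1^2 = 864 + 27 = 891
Delta = -16 * (891) = -14256
Delta mod 17 = 7

Delta = 7 (mod 17)


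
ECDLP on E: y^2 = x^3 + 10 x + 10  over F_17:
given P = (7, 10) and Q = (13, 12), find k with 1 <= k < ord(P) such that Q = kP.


Enumerate multiples of P until we hit Q = (13, 12):
  1P = (7, 10)
  2P = (1, 15)
  3P = (13, 12)
Match found at i = 3.

k = 3


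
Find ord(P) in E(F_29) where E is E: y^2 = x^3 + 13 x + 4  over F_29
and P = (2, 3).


Compute successive multiples of P until we hit O:
  1P = (2, 3)
  2P = (19, 18)
  3P = (15, 6)
  4P = (16, 25)
  5P = (4, 27)
  6P = (22, 18)
  7P = (11, 12)
  8P = (17, 11)
  ... (continuing to 36P)
  36P = O

ord(P) = 36


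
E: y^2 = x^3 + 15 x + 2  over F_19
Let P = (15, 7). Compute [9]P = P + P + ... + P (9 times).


k = 9 = 1001_2 (binary, LSB first: 1001)
Double-and-add from P = (15, 7):
  bit 0 = 1: acc = O + (15, 7) = (15, 7)
  bit 1 = 0: acc unchanged = (15, 7)
  bit 2 = 0: acc unchanged = (15, 7)
  bit 3 = 1: acc = (15, 7) + (3, 6) = (8, 11)

9P = (8, 11)


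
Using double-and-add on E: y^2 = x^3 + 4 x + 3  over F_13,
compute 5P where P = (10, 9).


k = 5 = 101_2 (binary, LSB first: 101)
Double-and-add from P = (10, 9):
  bit 0 = 1: acc = O + (10, 9) = (10, 9)
  bit 1 = 0: acc unchanged = (10, 9)
  bit 2 = 1: acc = (10, 9) + (11, 0) = (8, 12)

5P = (8, 12)


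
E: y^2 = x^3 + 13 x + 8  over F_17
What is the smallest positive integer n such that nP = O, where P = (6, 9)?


Compute successive multiples of P until we hit O:
  1P = (6, 9)
  2P = (9, 2)
  3P = (15, 12)
  4P = (15, 5)
  5P = (9, 15)
  6P = (6, 8)
  7P = O

ord(P) = 7


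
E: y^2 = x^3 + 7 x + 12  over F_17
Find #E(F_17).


For each x in F_17, count y with y^2 = x^3 + 7 x + 12 mod 17:
  x = 2: RHS = 0, y in [0]  -> 1 point(s)
  x = 3: RHS = 9, y in [3, 14]  -> 2 point(s)
  x = 4: RHS = 2, y in [6, 11]  -> 2 point(s)
  x = 5: RHS = 2, y in [6, 11]  -> 2 point(s)
  x = 6: RHS = 15, y in [7, 10]  -> 2 point(s)
  x = 7: RHS = 13, y in [8, 9]  -> 2 point(s)
  x = 8: RHS = 2, y in [6, 11]  -> 2 point(s)
  x = 11: RHS = 9, y in [3, 14]  -> 2 point(s)
  x = 14: RHS = 15, y in [7, 10]  -> 2 point(s)
  x = 16: RHS = 4, y in [2, 15]  -> 2 point(s)
Affine points: 19. Add the point at infinity: total = 20.

#E(F_17) = 20


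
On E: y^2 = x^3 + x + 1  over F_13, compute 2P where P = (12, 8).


Doubling: s = (3 x1^2 + a) / (2 y1)
s = (3*12^2 + 1) / (2*8) mod 13 = 10
x3 = s^2 - 2 x1 mod 13 = 10^2 - 2*12 = 11
y3 = s (x1 - x3) - y1 mod 13 = 10 * (12 - 11) - 8 = 2

2P = (11, 2)


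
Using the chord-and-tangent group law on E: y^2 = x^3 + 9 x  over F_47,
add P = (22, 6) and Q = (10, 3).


P != Q, so use the chord formula.
s = (y2 - y1) / (x2 - x1) = (44) / (35) mod 47 = 12
x3 = s^2 - x1 - x2 mod 47 = 12^2 - 22 - 10 = 18
y3 = s (x1 - x3) - y1 mod 47 = 12 * (22 - 18) - 6 = 42

P + Q = (18, 42)


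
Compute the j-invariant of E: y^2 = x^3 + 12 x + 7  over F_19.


Delta = -16(4 a^3 + 27 b^2) mod 19 = 5
-1728 * (4 a)^3 = -1728 * (4*12)^3 mod 19 = 12
j = 12 * 5^(-1) mod 19 = 10

j = 10 (mod 19)


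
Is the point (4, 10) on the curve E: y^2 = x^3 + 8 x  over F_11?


Check whether y^2 = x^3 + 8 x + 0 (mod 11) for (x, y) = (4, 10).
LHS: y^2 = 10^2 mod 11 = 1
RHS: x^3 + 8 x + 0 = 4^3 + 8*4 + 0 mod 11 = 8
LHS != RHS

No, not on the curve


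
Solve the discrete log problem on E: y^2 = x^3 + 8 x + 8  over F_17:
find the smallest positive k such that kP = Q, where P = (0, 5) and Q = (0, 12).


Enumerate multiples of P until we hit Q = (0, 12):
  1P = (0, 5)
  2P = (2, 7)
  3P = (16, 13)
  4P = (14, 5)
  5P = (3, 12)
  6P = (10, 0)
  7P = (3, 5)
  8P = (14, 12)
  9P = (16, 4)
  10P = (2, 10)
  11P = (0, 12)
Match found at i = 11.

k = 11


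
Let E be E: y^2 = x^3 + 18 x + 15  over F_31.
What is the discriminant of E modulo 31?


4 a^3 + 27 b^2 = 4*18^3 + 27*15^2 = 23328 + 6075 = 29403
Delta = -16 * (29403) = -470448
Delta mod 31 = 8

Delta = 8 (mod 31)


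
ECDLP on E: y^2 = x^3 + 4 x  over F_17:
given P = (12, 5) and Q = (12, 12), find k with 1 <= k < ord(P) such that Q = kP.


Enumerate multiples of P until we hit Q = (12, 12):
  1P = (12, 5)
  2P = (9, 0)
  3P = (12, 12)
Match found at i = 3.

k = 3


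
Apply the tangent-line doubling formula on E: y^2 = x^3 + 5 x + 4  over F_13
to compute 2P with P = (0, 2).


Doubling: s = (3 x1^2 + a) / (2 y1)
s = (3*0^2 + 5) / (2*2) mod 13 = 11
x3 = s^2 - 2 x1 mod 13 = 11^2 - 2*0 = 4
y3 = s (x1 - x3) - y1 mod 13 = 11 * (0 - 4) - 2 = 6

2P = (4, 6)


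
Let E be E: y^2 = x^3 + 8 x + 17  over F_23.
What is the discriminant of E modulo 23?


4 a^3 + 27 b^2 = 4*8^3 + 27*17^2 = 2048 + 7803 = 9851
Delta = -16 * (9851) = -157616
Delta mod 23 = 3

Delta = 3 (mod 23)


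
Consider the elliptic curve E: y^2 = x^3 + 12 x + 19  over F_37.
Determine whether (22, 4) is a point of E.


Check whether y^2 = x^3 + 12 x + 19 (mod 37) for (x, y) = (22, 4).
LHS: y^2 = 4^2 mod 37 = 16
RHS: x^3 + 12 x + 19 = 22^3 + 12*22 + 19 mod 37 = 16
LHS = RHS

Yes, on the curve


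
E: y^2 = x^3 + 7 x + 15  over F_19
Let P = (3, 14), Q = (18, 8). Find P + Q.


P != Q, so use the chord formula.
s = (y2 - y1) / (x2 - x1) = (13) / (15) mod 19 = 11
x3 = s^2 - x1 - x2 mod 19 = 11^2 - 3 - 18 = 5
y3 = s (x1 - x3) - y1 mod 19 = 11 * (3 - 5) - 14 = 2

P + Q = (5, 2)


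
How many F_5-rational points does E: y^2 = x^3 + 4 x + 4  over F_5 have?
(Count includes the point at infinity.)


For each x in F_5, count y with y^2 = x^3 + 4 x + 4 mod 5:
  x = 0: RHS = 4, y in [2, 3]  -> 2 point(s)
  x = 1: RHS = 4, y in [2, 3]  -> 2 point(s)
  x = 2: RHS = 0, y in [0]  -> 1 point(s)
  x = 4: RHS = 4, y in [2, 3]  -> 2 point(s)
Affine points: 7. Add the point at infinity: total = 8.

#E(F_5) = 8


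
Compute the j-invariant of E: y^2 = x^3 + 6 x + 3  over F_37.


Delta = -16(4 a^3 + 27 b^2) mod 37 = 11
-1728 * (4 a)^3 = -1728 * (4*6)^3 mod 37 = 31
j = 31 * 11^(-1) mod 37 = 23

j = 23 (mod 37)


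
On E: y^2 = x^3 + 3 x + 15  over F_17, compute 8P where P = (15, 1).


k = 8 = 1000_2 (binary, LSB first: 0001)
Double-and-add from P = (15, 1):
  bit 0 = 0: acc unchanged = O
  bit 1 = 0: acc unchanged = O
  bit 2 = 0: acc unchanged = O
  bit 3 = 1: acc = O + (3, 0) = (3, 0)

8P = (3, 0)


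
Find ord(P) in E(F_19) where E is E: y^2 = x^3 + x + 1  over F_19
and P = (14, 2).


Compute successive multiples of P until we hit O:
  1P = (14, 2)
  2P = (10, 17)
  3P = (15, 16)
  4P = (15, 3)
  5P = (10, 2)
  6P = (14, 17)
  7P = O

ord(P) = 7


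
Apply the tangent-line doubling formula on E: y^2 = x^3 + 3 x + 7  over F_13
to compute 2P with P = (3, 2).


Doubling: s = (3 x1^2 + a) / (2 y1)
s = (3*3^2 + 3) / (2*2) mod 13 = 1
x3 = s^2 - 2 x1 mod 13 = 1^2 - 2*3 = 8
y3 = s (x1 - x3) - y1 mod 13 = 1 * (3 - 8) - 2 = 6

2P = (8, 6)


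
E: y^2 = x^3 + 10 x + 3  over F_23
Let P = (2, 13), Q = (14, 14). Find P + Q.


P != Q, so use the chord formula.
s = (y2 - y1) / (x2 - x1) = (1) / (12) mod 23 = 2
x3 = s^2 - x1 - x2 mod 23 = 2^2 - 2 - 14 = 11
y3 = s (x1 - x3) - y1 mod 23 = 2 * (2 - 11) - 13 = 15

P + Q = (11, 15)


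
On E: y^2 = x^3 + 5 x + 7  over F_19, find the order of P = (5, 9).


Compute successive multiples of P until we hit O:
  1P = (5, 9)
  2P = (6, 14)
  3P = (14, 3)
  4P = (11, 14)
  5P = (0, 11)
  6P = (2, 5)
  7P = (18, 18)
  8P = (3, 7)
  ... (continuing to 21P)
  21P = O

ord(P) = 21


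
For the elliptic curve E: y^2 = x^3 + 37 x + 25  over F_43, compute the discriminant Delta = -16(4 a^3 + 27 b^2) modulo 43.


4 a^3 + 27 b^2 = 4*37^3 + 27*25^2 = 202612 + 16875 = 219487
Delta = -16 * (219487) = -3511792
Delta mod 43 = 18

Delta = 18 (mod 43)


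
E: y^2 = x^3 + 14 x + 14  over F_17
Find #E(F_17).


For each x in F_17, count y with y^2 = x^3 + 14 x + 14 mod 17:
  x = 2: RHS = 16, y in [4, 13]  -> 2 point(s)
  x = 3: RHS = 15, y in [7, 10]  -> 2 point(s)
  x = 4: RHS = 15, y in [7, 10]  -> 2 point(s)
  x = 6: RHS = 8, y in [5, 12]  -> 2 point(s)
  x = 7: RHS = 13, y in [8, 9]  -> 2 point(s)
  x = 8: RHS = 9, y in [3, 14]  -> 2 point(s)
  x = 9: RHS = 2, y in [6, 11]  -> 2 point(s)
  x = 10: RHS = 15, y in [7, 10]  -> 2 point(s)
  x = 13: RHS = 13, y in [8, 9]  -> 2 point(s)
  x = 14: RHS = 13, y in [8, 9]  -> 2 point(s)
  x = 16: RHS = 16, y in [4, 13]  -> 2 point(s)
Affine points: 22. Add the point at infinity: total = 23.

#E(F_17) = 23


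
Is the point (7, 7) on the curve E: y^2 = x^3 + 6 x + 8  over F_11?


Check whether y^2 = x^3 + 6 x + 8 (mod 11) for (x, y) = (7, 7).
LHS: y^2 = 7^2 mod 11 = 5
RHS: x^3 + 6 x + 8 = 7^3 + 6*7 + 8 mod 11 = 8
LHS != RHS

No, not on the curve


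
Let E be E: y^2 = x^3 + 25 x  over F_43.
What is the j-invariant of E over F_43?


Delta = -16(4 a^3 + 27 b^2) mod 43 = 8
-1728 * (4 a)^3 = -1728 * (4*25)^3 mod 43 = 21
j = 21 * 8^(-1) mod 43 = 8

j = 8 (mod 43)


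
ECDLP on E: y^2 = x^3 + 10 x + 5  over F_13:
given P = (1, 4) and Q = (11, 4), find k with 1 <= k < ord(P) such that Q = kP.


Enumerate multiples of P until we hit Q = (11, 4):
  1P = (1, 4)
  2P = (11, 9)
  3P = (11, 4)
Match found at i = 3.

k = 3


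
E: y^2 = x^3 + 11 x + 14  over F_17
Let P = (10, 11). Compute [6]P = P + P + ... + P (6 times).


k = 6 = 110_2 (binary, LSB first: 011)
Double-and-add from P = (10, 11):
  bit 0 = 0: acc unchanged = O
  bit 1 = 1: acc = O + (15, 1) = (15, 1)
  bit 2 = 1: acc = (15, 1) + (13, 5) = (10, 6)

6P = (10, 6)


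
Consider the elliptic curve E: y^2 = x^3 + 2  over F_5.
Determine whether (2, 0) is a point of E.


Check whether y^2 = x^3 + 0 x + 2 (mod 5) for (x, y) = (2, 0).
LHS: y^2 = 0^2 mod 5 = 0
RHS: x^3 + 0 x + 2 = 2^3 + 0*2 + 2 mod 5 = 0
LHS = RHS

Yes, on the curve


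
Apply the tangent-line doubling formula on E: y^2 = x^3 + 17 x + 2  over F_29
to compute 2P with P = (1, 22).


Doubling: s = (3 x1^2 + a) / (2 y1)
s = (3*1^2 + 17) / (2*22) mod 29 = 11
x3 = s^2 - 2 x1 mod 29 = 11^2 - 2*1 = 3
y3 = s (x1 - x3) - y1 mod 29 = 11 * (1 - 3) - 22 = 14

2P = (3, 14)


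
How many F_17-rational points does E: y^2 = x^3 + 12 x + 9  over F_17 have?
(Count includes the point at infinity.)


For each x in F_17, count y with y^2 = x^3 + 12 x + 9 mod 17:
  x = 0: RHS = 9, y in [3, 14]  -> 2 point(s)
  x = 3: RHS = 4, y in [2, 15]  -> 2 point(s)
  x = 4: RHS = 2, y in [6, 11]  -> 2 point(s)
  x = 6: RHS = 8, y in [5, 12]  -> 2 point(s)
  x = 9: RHS = 13, y in [8, 9]  -> 2 point(s)
  x = 13: RHS = 16, y in [4, 13]  -> 2 point(s)
  x = 16: RHS = 13, y in [8, 9]  -> 2 point(s)
Affine points: 14. Add the point at infinity: total = 15.

#E(F_17) = 15


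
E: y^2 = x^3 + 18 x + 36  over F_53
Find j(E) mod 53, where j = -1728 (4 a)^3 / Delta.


Delta = -16(4 a^3 + 27 b^2) mod 53 = 51
-1728 * (4 a)^3 = -1728 * (4*18)^3 mod 53 = 38
j = 38 * 51^(-1) mod 53 = 34

j = 34 (mod 53)


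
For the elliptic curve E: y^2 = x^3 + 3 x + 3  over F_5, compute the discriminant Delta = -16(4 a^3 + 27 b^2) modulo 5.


4 a^3 + 27 b^2 = 4*3^3 + 27*3^2 = 108 + 243 = 351
Delta = -16 * (351) = -5616
Delta mod 5 = 4

Delta = 4 (mod 5)


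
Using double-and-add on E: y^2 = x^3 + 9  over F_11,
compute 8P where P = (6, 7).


k = 8 = 1000_2 (binary, LSB first: 0001)
Double-and-add from P = (6, 7):
  bit 0 = 0: acc unchanged = O
  bit 1 = 0: acc unchanged = O
  bit 2 = 0: acc unchanged = O
  bit 3 = 1: acc = O + (0, 8) = (0, 8)

8P = (0, 8)


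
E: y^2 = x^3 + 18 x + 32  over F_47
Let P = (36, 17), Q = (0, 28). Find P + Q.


P != Q, so use the chord formula.
s = (y2 - y1) / (x2 - x1) = (11) / (11) mod 47 = 1
x3 = s^2 - x1 - x2 mod 47 = 1^2 - 36 - 0 = 12
y3 = s (x1 - x3) - y1 mod 47 = 1 * (36 - 12) - 17 = 7

P + Q = (12, 7)


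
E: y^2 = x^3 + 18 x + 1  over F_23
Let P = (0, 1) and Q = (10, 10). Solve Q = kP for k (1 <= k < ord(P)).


Enumerate multiples of P until we hit Q = (10, 10):
  1P = (0, 1)
  2P = (12, 6)
  3P = (19, 16)
  4P = (8, 6)
  5P = (10, 10)
Match found at i = 5.

k = 5


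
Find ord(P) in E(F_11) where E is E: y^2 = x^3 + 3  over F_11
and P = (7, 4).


Compute successive multiples of P until we hit O:
  1P = (7, 4)
  2P = (0, 5)
  3P = (2, 0)
  4P = (0, 6)
  5P = (7, 7)
  6P = O

ord(P) = 6


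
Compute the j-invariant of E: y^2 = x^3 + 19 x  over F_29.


Delta = -16(4 a^3 + 27 b^2) mod 29 = 26
-1728 * (4 a)^3 = -1728 * (4*19)^3 mod 29 = 7
j = 7 * 26^(-1) mod 29 = 17

j = 17 (mod 29)


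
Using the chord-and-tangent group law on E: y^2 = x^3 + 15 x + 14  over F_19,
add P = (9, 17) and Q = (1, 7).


P != Q, so use the chord formula.
s = (y2 - y1) / (x2 - x1) = (9) / (11) mod 19 = 6
x3 = s^2 - x1 - x2 mod 19 = 6^2 - 9 - 1 = 7
y3 = s (x1 - x3) - y1 mod 19 = 6 * (9 - 7) - 17 = 14

P + Q = (7, 14)


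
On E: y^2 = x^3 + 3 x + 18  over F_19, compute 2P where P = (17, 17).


Doubling: s = (3 x1^2 + a) / (2 y1)
s = (3*17^2 + 3) / (2*17) mod 19 = 1
x3 = s^2 - 2 x1 mod 19 = 1^2 - 2*17 = 5
y3 = s (x1 - x3) - y1 mod 19 = 1 * (17 - 5) - 17 = 14

2P = (5, 14)


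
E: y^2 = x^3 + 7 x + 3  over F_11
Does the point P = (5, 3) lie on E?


Check whether y^2 = x^3 + 7 x + 3 (mod 11) for (x, y) = (5, 3).
LHS: y^2 = 3^2 mod 11 = 9
RHS: x^3 + 7 x + 3 = 5^3 + 7*5 + 3 mod 11 = 9
LHS = RHS

Yes, on the curve


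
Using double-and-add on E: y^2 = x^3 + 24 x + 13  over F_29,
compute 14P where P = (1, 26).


k = 14 = 1110_2 (binary, LSB first: 0111)
Double-and-add from P = (1, 26):
  bit 0 = 0: acc unchanged = O
  bit 1 = 1: acc = O + (11, 19) = (11, 19)
  bit 2 = 1: acc = (11, 19) + (0, 19) = (18, 10)
  bit 3 = 1: acc = (18, 10) + (20, 5) = (19, 7)

14P = (19, 7)


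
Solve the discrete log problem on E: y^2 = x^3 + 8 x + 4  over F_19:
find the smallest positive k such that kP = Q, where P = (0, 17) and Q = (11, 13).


Enumerate multiples of P until we hit Q = (11, 13):
  1P = (0, 17)
  2P = (4, 10)
  3P = (5, 6)
  4P = (12, 17)
  5P = (7, 2)
  6P = (10, 18)
  7P = (13, 14)
  8P = (11, 6)
  9P = (9, 11)
  10P = (2, 16)
  11P = (3, 13)
  12P = (3, 6)
  13P = (2, 3)
  14P = (9, 8)
  15P = (11, 13)
Match found at i = 15.

k = 15


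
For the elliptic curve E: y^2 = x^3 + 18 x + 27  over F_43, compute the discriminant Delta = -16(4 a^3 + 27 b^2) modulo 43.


4 a^3 + 27 b^2 = 4*18^3 + 27*27^2 = 23328 + 19683 = 43011
Delta = -16 * (43011) = -688176
Delta mod 43 = 39

Delta = 39 (mod 43)


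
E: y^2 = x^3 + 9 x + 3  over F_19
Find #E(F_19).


For each x in F_19, count y with y^2 = x^3 + 9 x + 3 mod 19:
  x = 3: RHS = 0, y in [0]  -> 1 point(s)
  x = 6: RHS = 7, y in [8, 11]  -> 2 point(s)
  x = 8: RHS = 17, y in [6, 13]  -> 2 point(s)
  x = 14: RHS = 4, y in [2, 17]  -> 2 point(s)
  x = 15: RHS = 17, y in [6, 13]  -> 2 point(s)
  x = 16: RHS = 6, y in [5, 14]  -> 2 point(s)
Affine points: 11. Add the point at infinity: total = 12.

#E(F_19) = 12


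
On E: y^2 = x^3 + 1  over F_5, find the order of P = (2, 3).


Compute successive multiples of P until we hit O:
  1P = (2, 3)
  2P = (0, 1)
  3P = (4, 0)
  4P = (0, 4)
  5P = (2, 2)
  6P = O

ord(P) = 6


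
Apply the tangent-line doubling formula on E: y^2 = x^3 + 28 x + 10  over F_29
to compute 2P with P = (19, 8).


Doubling: s = (3 x1^2 + a) / (2 y1)
s = (3*19^2 + 28) / (2*8) mod 29 = 6
x3 = s^2 - 2 x1 mod 29 = 6^2 - 2*19 = 27
y3 = s (x1 - x3) - y1 mod 29 = 6 * (19 - 27) - 8 = 2

2P = (27, 2)


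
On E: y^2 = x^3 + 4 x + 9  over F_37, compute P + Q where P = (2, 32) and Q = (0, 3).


P != Q, so use the chord formula.
s = (y2 - y1) / (x2 - x1) = (8) / (35) mod 37 = 33
x3 = s^2 - x1 - x2 mod 37 = 33^2 - 2 - 0 = 14
y3 = s (x1 - x3) - y1 mod 37 = 33 * (2 - 14) - 32 = 16

P + Q = (14, 16)


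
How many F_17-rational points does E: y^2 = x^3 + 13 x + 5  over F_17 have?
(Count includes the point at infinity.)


For each x in F_17, count y with y^2 = x^3 + 13 x + 5 mod 17:
  x = 1: RHS = 2, y in [6, 11]  -> 2 point(s)
  x = 4: RHS = 2, y in [6, 11]  -> 2 point(s)
  x = 5: RHS = 8, y in [5, 12]  -> 2 point(s)
  x = 8: RHS = 9, y in [3, 14]  -> 2 point(s)
  x = 9: RHS = 1, y in [1, 16]  -> 2 point(s)
  x = 10: RHS = 13, y in [8, 9]  -> 2 point(s)
  x = 11: RHS = 0, y in [0]  -> 1 point(s)
  x = 12: RHS = 2, y in [6, 11]  -> 2 point(s)
  x = 13: RHS = 8, y in [5, 12]  -> 2 point(s)
  x = 16: RHS = 8, y in [5, 12]  -> 2 point(s)
Affine points: 19. Add the point at infinity: total = 20.

#E(F_17) = 20


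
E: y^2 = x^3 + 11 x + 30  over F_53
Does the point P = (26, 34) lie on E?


Check whether y^2 = x^3 + 11 x + 30 (mod 53) for (x, y) = (26, 34).
LHS: y^2 = 34^2 mod 53 = 43
RHS: x^3 + 11 x + 30 = 26^3 + 11*26 + 30 mod 53 = 31
LHS != RHS

No, not on the curve


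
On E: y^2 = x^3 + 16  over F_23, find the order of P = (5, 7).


Compute successive multiples of P until we hit O:
  1P = (5, 7)
  2P = (16, 8)
  3P = (6, 18)
  4P = (18, 11)
  5P = (2, 1)
  6P = (20, 9)
  7P = (11, 6)
  8P = (0, 19)
  ... (continuing to 24P)
  24P = O

ord(P) = 24


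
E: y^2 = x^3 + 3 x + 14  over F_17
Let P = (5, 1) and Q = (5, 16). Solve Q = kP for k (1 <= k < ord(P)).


Enumerate multiples of P until we hit Q = (5, 16):
  1P = (5, 1)
  2P = (15, 0)
  3P = (5, 16)
Match found at i = 3.

k = 3


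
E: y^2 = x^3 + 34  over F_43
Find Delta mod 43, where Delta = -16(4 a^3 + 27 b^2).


4 a^3 + 27 b^2 = 4*0^3 + 27*34^2 = 0 + 31212 = 31212
Delta = -16 * (31212) = -499392
Delta mod 43 = 10

Delta = 10 (mod 43)


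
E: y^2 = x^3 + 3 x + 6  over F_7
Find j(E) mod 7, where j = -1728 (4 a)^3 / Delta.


Delta = -16(4 a^3 + 27 b^2) mod 7 = 3
-1728 * (4 a)^3 = -1728 * (4*3)^3 mod 7 = 6
j = 6 * 3^(-1) mod 7 = 2

j = 2 (mod 7)


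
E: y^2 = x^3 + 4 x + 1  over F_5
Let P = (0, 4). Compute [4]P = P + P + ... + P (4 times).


k = 4 = 100_2 (binary, LSB first: 001)
Double-and-add from P = (0, 4):
  bit 0 = 0: acc unchanged = O
  bit 1 = 0: acc unchanged = O
  bit 2 = 1: acc = O + (3, 0) = (3, 0)

4P = (3, 0)


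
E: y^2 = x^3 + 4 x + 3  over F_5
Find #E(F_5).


For each x in F_5, count y with y^2 = x^3 + 4 x + 3 mod 5:
  x = 2: RHS = 4, y in [2, 3]  -> 2 point(s)
Affine points: 2. Add the point at infinity: total = 3.

#E(F_5) = 3


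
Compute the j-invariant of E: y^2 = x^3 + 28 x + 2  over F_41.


Delta = -16(4 a^3 + 27 b^2) mod 41 = 13
-1728 * (4 a)^3 = -1728 * (4*28)^3 mod 41 = 32
j = 32 * 13^(-1) mod 41 = 34

j = 34 (mod 41)


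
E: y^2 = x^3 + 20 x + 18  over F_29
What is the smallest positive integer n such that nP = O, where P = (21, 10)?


Compute successive multiples of P until we hit O:
  1P = (21, 10)
  2P = (17, 15)
  3P = (27, 12)
  4P = (23, 28)
  5P = (8, 20)
  6P = (9, 12)
  7P = (24, 5)
  8P = (19, 6)
  ... (continuing to 24P)
  24P = O

ord(P) = 24


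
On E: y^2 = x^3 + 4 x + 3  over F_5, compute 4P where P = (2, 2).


k = 4 = 100_2 (binary, LSB first: 001)
Double-and-add from P = (2, 2):
  bit 0 = 0: acc unchanged = O
  bit 1 = 0: acc unchanged = O
  bit 2 = 1: acc = O + (2, 2) = (2, 2)

4P = (2, 2)


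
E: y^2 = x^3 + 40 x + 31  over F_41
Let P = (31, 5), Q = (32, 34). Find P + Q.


P != Q, so use the chord formula.
s = (y2 - y1) / (x2 - x1) = (29) / (1) mod 41 = 29
x3 = s^2 - x1 - x2 mod 41 = 29^2 - 31 - 32 = 40
y3 = s (x1 - x3) - y1 mod 41 = 29 * (31 - 40) - 5 = 21

P + Q = (40, 21)


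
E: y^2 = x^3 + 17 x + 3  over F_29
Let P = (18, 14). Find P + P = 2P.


Doubling: s = (3 x1^2 + a) / (2 y1)
s = (3*18^2 + 17) / (2*14) mod 29 = 26
x3 = s^2 - 2 x1 mod 29 = 26^2 - 2*18 = 2
y3 = s (x1 - x3) - y1 mod 29 = 26 * (18 - 2) - 14 = 25

2P = (2, 25)


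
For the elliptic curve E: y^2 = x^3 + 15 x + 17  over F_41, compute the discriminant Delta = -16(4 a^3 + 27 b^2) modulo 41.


4 a^3 + 27 b^2 = 4*15^3 + 27*17^2 = 13500 + 7803 = 21303
Delta = -16 * (21303) = -340848
Delta mod 41 = 26

Delta = 26 (mod 41)


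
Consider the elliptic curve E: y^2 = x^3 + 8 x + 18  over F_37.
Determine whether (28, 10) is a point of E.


Check whether y^2 = x^3 + 8 x + 18 (mod 37) for (x, y) = (28, 10).
LHS: y^2 = 10^2 mod 37 = 26
RHS: x^3 + 8 x + 18 = 28^3 + 8*28 + 18 mod 37 = 31
LHS != RHS

No, not on the curve


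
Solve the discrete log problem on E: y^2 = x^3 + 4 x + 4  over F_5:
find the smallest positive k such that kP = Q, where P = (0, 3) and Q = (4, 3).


Enumerate multiples of P until we hit Q = (4, 3):
  1P = (0, 3)
  2P = (1, 3)
  3P = (4, 2)
  4P = (2, 0)
  5P = (4, 3)
Match found at i = 5.

k = 5


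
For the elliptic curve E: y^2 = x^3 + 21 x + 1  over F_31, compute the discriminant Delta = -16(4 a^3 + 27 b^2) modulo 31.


4 a^3 + 27 b^2 = 4*21^3 + 27*1^2 = 37044 + 27 = 37071
Delta = -16 * (37071) = -593136
Delta mod 31 = 18

Delta = 18 (mod 31)


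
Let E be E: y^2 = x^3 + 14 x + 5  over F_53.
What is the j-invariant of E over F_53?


Delta = -16(4 a^3 + 27 b^2) mod 53 = 38
-1728 * (4 a)^3 = -1728 * (4*14)^3 mod 53 = 37
j = 37 * 38^(-1) mod 53 = 47

j = 47 (mod 53)


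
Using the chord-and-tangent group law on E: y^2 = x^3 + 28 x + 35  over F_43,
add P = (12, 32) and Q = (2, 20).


P != Q, so use the chord formula.
s = (y2 - y1) / (x2 - x1) = (31) / (33) mod 43 = 27
x3 = s^2 - x1 - x2 mod 43 = 27^2 - 12 - 2 = 27
y3 = s (x1 - x3) - y1 mod 43 = 27 * (12 - 27) - 32 = 36

P + Q = (27, 36)


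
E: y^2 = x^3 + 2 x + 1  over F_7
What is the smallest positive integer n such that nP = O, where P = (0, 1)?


Compute successive multiples of P until we hit O:
  1P = (0, 1)
  2P = (1, 5)
  3P = (1, 2)
  4P = (0, 6)
  5P = O

ord(P) = 5


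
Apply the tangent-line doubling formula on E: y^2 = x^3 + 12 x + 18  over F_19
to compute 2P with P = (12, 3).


Doubling: s = (3 x1^2 + a) / (2 y1)
s = (3*12^2 + 12) / (2*3) mod 19 = 17
x3 = s^2 - 2 x1 mod 19 = 17^2 - 2*12 = 18
y3 = s (x1 - x3) - y1 mod 19 = 17 * (12 - 18) - 3 = 9

2P = (18, 9)


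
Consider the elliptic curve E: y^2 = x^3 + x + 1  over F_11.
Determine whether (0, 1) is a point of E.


Check whether y^2 = x^3 + 1 x + 1 (mod 11) for (x, y) = (0, 1).
LHS: y^2 = 1^2 mod 11 = 1
RHS: x^3 + 1 x + 1 = 0^3 + 1*0 + 1 mod 11 = 1
LHS = RHS

Yes, on the curve


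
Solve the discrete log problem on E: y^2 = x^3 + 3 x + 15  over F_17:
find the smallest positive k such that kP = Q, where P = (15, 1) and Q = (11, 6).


Enumerate multiples of P until we hit Q = (11, 6):
  1P = (15, 1)
  2P = (5, 6)
  3P = (10, 5)
  4P = (11, 6)
Match found at i = 4.

k = 4


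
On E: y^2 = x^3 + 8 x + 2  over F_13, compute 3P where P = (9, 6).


k = 3 = 11_2 (binary, LSB first: 11)
Double-and-add from P = (9, 6):
  bit 0 = 1: acc = O + (9, 6) = (9, 6)
  bit 1 = 1: acc = (9, 6) + (11, 2) = (10, 9)

3P = (10, 9)


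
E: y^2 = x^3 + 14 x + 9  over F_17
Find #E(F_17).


For each x in F_17, count y with y^2 = x^3 + 14 x + 9 mod 17:
  x = 0: RHS = 9, y in [3, 14]  -> 2 point(s)
  x = 5: RHS = 0, y in [0]  -> 1 point(s)
  x = 7: RHS = 8, y in [5, 12]  -> 2 point(s)
  x = 8: RHS = 4, y in [2, 15]  -> 2 point(s)
  x = 11: RHS = 15, y in [7, 10]  -> 2 point(s)
  x = 12: RHS = 1, y in [1, 16]  -> 2 point(s)
  x = 13: RHS = 8, y in [5, 12]  -> 2 point(s)
  x = 14: RHS = 8, y in [5, 12]  -> 2 point(s)
Affine points: 15. Add the point at infinity: total = 16.

#E(F_17) = 16


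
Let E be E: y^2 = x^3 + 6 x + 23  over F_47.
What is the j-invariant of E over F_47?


Delta = -16(4 a^3 + 27 b^2) mod 47 = 27
-1728 * (4 a)^3 = -1728 * (4*6)^3 mod 47 = 19
j = 19 * 27^(-1) mod 47 = 39

j = 39 (mod 47)


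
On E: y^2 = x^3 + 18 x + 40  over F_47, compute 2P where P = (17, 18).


Doubling: s = (3 x1^2 + a) / (2 y1)
s = (3*17^2 + 18) / (2*18) mod 47 = 5
x3 = s^2 - 2 x1 mod 47 = 5^2 - 2*17 = 38
y3 = s (x1 - x3) - y1 mod 47 = 5 * (17 - 38) - 18 = 18

2P = (38, 18)


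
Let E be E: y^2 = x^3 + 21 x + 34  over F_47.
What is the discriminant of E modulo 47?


4 a^3 + 27 b^2 = 4*21^3 + 27*34^2 = 37044 + 31212 = 68256
Delta = -16 * (68256) = -1092096
Delta mod 47 = 43

Delta = 43 (mod 47)


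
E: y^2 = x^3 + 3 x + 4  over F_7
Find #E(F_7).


For each x in F_7, count y with y^2 = x^3 + 3 x + 4 mod 7:
  x = 0: RHS = 4, y in [2, 5]  -> 2 point(s)
  x = 1: RHS = 1, y in [1, 6]  -> 2 point(s)
  x = 2: RHS = 4, y in [2, 5]  -> 2 point(s)
  x = 5: RHS = 4, y in [2, 5]  -> 2 point(s)
  x = 6: RHS = 0, y in [0]  -> 1 point(s)
Affine points: 9. Add the point at infinity: total = 10.

#E(F_7) = 10


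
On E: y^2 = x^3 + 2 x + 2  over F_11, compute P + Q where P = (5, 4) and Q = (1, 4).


P != Q, so use the chord formula.
s = (y2 - y1) / (x2 - x1) = (0) / (7) mod 11 = 0
x3 = s^2 - x1 - x2 mod 11 = 0^2 - 5 - 1 = 5
y3 = s (x1 - x3) - y1 mod 11 = 0 * (5 - 5) - 4 = 7

P + Q = (5, 7)


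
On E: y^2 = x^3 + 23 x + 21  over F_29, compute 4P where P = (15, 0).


k = 4 = 100_2 (binary, LSB first: 001)
Double-and-add from P = (15, 0):
  bit 0 = 0: acc unchanged = O
  bit 1 = 0: acc unchanged = O
  bit 2 = 1: acc = O + O = O

4P = O


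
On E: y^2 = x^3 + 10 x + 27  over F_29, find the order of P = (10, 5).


Compute successive multiples of P until we hit O:
  1P = (10, 5)
  2P = (13, 18)
  3P = (28, 4)
  4P = (26, 12)
  5P = (18, 6)
  6P = (6, 10)
  7P = (20, 22)
  8P = (19, 0)
  ... (continuing to 16P)
  16P = O

ord(P) = 16


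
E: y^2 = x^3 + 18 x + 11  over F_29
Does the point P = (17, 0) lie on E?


Check whether y^2 = x^3 + 18 x + 11 (mod 29) for (x, y) = (17, 0).
LHS: y^2 = 0^2 mod 29 = 0
RHS: x^3 + 18 x + 11 = 17^3 + 18*17 + 11 mod 29 = 10
LHS != RHS

No, not on the curve


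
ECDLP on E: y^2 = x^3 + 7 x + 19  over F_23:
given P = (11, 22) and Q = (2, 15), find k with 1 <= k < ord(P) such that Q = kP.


Enumerate multiples of P until we hit Q = (2, 15):
  1P = (11, 22)
  2P = (2, 15)
Match found at i = 2.

k = 2


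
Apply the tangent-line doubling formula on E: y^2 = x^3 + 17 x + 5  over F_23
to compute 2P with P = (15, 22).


Doubling: s = (3 x1^2 + a) / (2 y1)
s = (3*15^2 + 17) / (2*22) mod 23 = 22
x3 = s^2 - 2 x1 mod 23 = 22^2 - 2*15 = 17
y3 = s (x1 - x3) - y1 mod 23 = 22 * (15 - 17) - 22 = 3

2P = (17, 3)


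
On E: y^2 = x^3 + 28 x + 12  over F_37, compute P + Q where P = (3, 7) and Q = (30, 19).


P != Q, so use the chord formula.
s = (y2 - y1) / (x2 - x1) = (12) / (27) mod 37 = 21
x3 = s^2 - x1 - x2 mod 37 = 21^2 - 3 - 30 = 1
y3 = s (x1 - x3) - y1 mod 37 = 21 * (3 - 1) - 7 = 35

P + Q = (1, 35)


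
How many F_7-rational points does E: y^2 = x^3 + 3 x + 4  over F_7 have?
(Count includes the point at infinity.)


For each x in F_7, count y with y^2 = x^3 + 3 x + 4 mod 7:
  x = 0: RHS = 4, y in [2, 5]  -> 2 point(s)
  x = 1: RHS = 1, y in [1, 6]  -> 2 point(s)
  x = 2: RHS = 4, y in [2, 5]  -> 2 point(s)
  x = 5: RHS = 4, y in [2, 5]  -> 2 point(s)
  x = 6: RHS = 0, y in [0]  -> 1 point(s)
Affine points: 9. Add the point at infinity: total = 10.

#E(F_7) = 10


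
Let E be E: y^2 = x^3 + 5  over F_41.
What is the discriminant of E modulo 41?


4 a^3 + 27 b^2 = 4*0^3 + 27*5^2 = 0 + 675 = 675
Delta = -16 * (675) = -10800
Delta mod 41 = 24

Delta = 24 (mod 41)


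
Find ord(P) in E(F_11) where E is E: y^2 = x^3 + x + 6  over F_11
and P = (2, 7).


Compute successive multiples of P until we hit O:
  1P = (2, 7)
  2P = (5, 2)
  3P = (8, 3)
  4P = (10, 2)
  5P = (3, 6)
  6P = (7, 9)
  7P = (7, 2)
  8P = (3, 5)
  ... (continuing to 13P)
  13P = O

ord(P) = 13
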